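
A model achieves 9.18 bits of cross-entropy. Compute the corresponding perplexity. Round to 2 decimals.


Perplexity formula: PP = 2^H
H = 9.18
PP = 2^9.18
Decompose: 2^9.18 = 2^9 * 2^0.18
2^9 = 512, 2^0.18 ~ 1.1328839
PP ~ 512 * 1.1328839 = 580.0365568
Rounded to 2 decimals: 580.04

580.04


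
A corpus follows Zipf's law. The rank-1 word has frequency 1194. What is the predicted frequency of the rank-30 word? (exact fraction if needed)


Zipf's law: freq(rank) = f1 / rank
f1 = 1194, rank = 30
freq = 1194 / 30
GCD(1194, 30) = 6
Simplified: 199/5

199/5


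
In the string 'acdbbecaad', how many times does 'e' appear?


Scanning 'acdbbecaad' for 'e':
  Position 5: 'e' -> MATCH (count: 1)
Total occurrences of 'e': 1

1


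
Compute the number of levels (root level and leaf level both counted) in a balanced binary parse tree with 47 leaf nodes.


In a balanced binary tree with n leaves the deepest leaf is ceil(log2(n)) edges below the root,
so counting node levels inclusive of root and leaves gives ceil(log2(n)) + 1 levels.
log2(47) = 5.5546
ceil(5.5546) = 6
levels = 6 + 1 = 7

7


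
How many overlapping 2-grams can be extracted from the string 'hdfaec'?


String 'hdfaec' has length L = 6.
Number of overlapping n-grams = L - n + 1
Substituting: 6 - 2 + 1 = 5

5


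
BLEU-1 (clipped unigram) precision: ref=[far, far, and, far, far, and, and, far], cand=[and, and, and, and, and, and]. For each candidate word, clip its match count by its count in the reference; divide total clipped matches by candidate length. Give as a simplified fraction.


Reference word counts: {'and': 3, 'far': 5}
Checking each candidate word (with clipping):
  'and' -> in reference (ref count 3, used 1/3) -> match (matches: 1)
  'and' -> in reference (ref count 3, used 2/3) -> match (matches: 2)
  'and' -> in reference (ref count 3, used 3/3) -> match (matches: 3)
  'and' -> ref count 3 already used up (3/3) -> clipped, no match (matches: 3)
  'and' -> ref count 3 already used up (3/3) -> clipped, no match (matches: 3)
  'and' -> ref count 3 already used up (3/3) -> clipped, no match (matches: 3)
Clipped matches: 3, Candidate length: 6
Precision = 3/6 = 1/2

1/2


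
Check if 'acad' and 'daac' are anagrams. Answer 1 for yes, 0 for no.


Sort characters of 'acad': 'aacd'
Sort characters of 'daac': 'aacd'
Sorted forms match -> they ARE anagrams
Result: 1

1


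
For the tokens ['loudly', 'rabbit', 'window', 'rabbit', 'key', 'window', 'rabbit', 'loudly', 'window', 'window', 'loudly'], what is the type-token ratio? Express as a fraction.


Tokens: 11
Unique types: ('key', 'loudly', 'rabbit', 'window') = 4
TTR = 4/11
Already in lowest terms.

4/11


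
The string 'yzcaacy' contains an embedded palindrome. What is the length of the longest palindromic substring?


Scanning 'yzcaacy' for palindromic substrings.
Substring at positions 2-5: 'caac'.
Check: reverse('caac') = 'caac' -> palindrome confirmed.
Neighbouring characters ('z' / 'y') break symmetry, so it cannot extend further.
No longer palindromic substring exists; longest length = 4

4


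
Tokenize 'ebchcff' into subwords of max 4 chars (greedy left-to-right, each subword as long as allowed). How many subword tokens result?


'ebchcff' has 7 characters.
Chunking with max size 4:
  Chunk 1: 'ebch' (positions 0-3)
  Chunk 2: 'cff' (positions 4-6)
Total chunks: ceil(7 / 4) = 2

2


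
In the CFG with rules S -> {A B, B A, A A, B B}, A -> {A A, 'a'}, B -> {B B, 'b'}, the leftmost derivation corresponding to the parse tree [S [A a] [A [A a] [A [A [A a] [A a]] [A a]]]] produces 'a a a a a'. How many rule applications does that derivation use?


Every bracketed nonterminal node [X ...] in the tree is produced by exactly one rule application.
Reading the tree off as a leftmost derivation:
  Step 1: S  =>  A A   (applied S -> A A)
  Step 2: A A  =>  a A   (applied A -> a)
  Step 3: a A  =>  a A A   (applied A -> A A)
  Step 4: a A A  =>  a a A   (applied A -> a)
  Step 5: a a A  =>  a a A A   (applied A -> A A)
  Step 6: a a A A  =>  a a A A A   (applied A -> A A)
  Step 7: a a A A A  =>  a a a A A   (applied A -> a)
  Step 8: a a a A A  =>  a a a a A   (applied A -> a)
  Step 9: a a a a A  =>  a a a a a   (applied A -> a)
Final yield: a a a a a
Total rewrite steps: 9

9


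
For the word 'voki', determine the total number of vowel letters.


Scanning each character of 'voki':
  Position 1: 'v' -> consonant (running count: 0)
  Position 2: 'o' -> vowel (running count: 1)
  Position 3: 'k' -> consonant (running count: 1)
  Position 4: 'i' -> vowel (running count: 2)
Total vowels: 2

2


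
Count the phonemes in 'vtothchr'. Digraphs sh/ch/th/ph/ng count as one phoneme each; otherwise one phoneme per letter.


Parsing 'vtothchr' greedily, digraphs first:
  'v' -> consonant phoneme (phonemes so far: 1)
  't' -> consonant phoneme (phonemes so far: 2)
  'o' -> vowel phoneme (phonemes so far: 3)
  'th' -> digraph (1 consonant phoneme) (phonemes so far: 4)
  'ch' -> digraph (1 consonant phoneme) (phonemes so far: 5)
  'r' -> consonant phoneme (phonemes so far: 6)
Total phonemes: 6

6


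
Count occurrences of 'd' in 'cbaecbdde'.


Scanning 'cbaecbdde' for 'd':
  Position 6: 'd' -> MATCH (count: 1)
  Position 7: 'd' -> MATCH (count: 2)
Total occurrences of 'd': 2

2


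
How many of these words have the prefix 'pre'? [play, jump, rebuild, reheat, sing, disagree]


Checking each word for prefix 'pre':
  'play' -> no (count: 0)
  'jump' -> no (count: 0)
  'rebuild' -> no (count: 0)
  'reheat' -> no (count: 0)
  'sing' -> no (count: 0)
  'disagree' -> no (count: 0)
Total with prefix 'pre': 0

0


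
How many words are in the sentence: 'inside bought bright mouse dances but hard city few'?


Counting words by splitting on spaces:
  Word 1: 'inside'
  Word 2: 'bought'
  Word 3: 'bright'
  Word 4: 'mouse'
  Word 5: 'dances'
  Word 6: 'but'
  Word 7: 'hard'
  Word 8: 'city'
  Word 9: 'few'
Total words: 9

9


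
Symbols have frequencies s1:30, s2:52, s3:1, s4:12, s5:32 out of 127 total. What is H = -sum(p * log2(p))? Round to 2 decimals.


Computing entropy H = -sum(p_i * log2(p_i)):
  s1: p = 30/127 = 0.2362, -p*log2(p) = 0.4918
  s2: p = 52/127 = 0.4094, -p*log2(p) = 0.5275
  s3: p = 1/127 = 0.0079, -p*log2(p) = 0.0550
  s4: p = 12/127 = 0.0945, -p*log2(p) = 0.3216
  s5: p = 32/127 = 0.2520, -p*log2(p) = 0.5011
H = sum of terms = 1.8970
Rounded to 2 decimals: 1.90

1.90


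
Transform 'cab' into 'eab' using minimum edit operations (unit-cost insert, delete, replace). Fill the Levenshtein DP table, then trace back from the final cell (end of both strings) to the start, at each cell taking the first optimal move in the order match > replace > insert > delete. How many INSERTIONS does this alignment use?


Edit distance = 1. Backtracking from cell (3, 3) with preference match > replace > insert > delete,
then listing the resulting alignment 'cab' -> 'eab' left to right:
  Step 1: replace c->e
  Step 2: keep 'a'
  Step 3: keep 'b'
Total insertions: 0

0


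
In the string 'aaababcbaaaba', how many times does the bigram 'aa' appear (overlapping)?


Scanning 'aaababcbaaaba' for bigram 'aa':
  Position 0: 'aa' -> MATCH
  Position 1: 'aa' -> MATCH
  Position 2: 'ab' -> no
  Position 3: 'ba' -> no
  Position 4: 'ab' -> no
  Position 5: 'bc' -> no
  Position 6: 'cb' -> no
  Position 7: 'ba' -> no
  Position 8: 'aa' -> MATCH
  Position 9: 'aa' -> MATCH
  Position 10: 'ab' -> no
  Position 11: 'ba' -> no
Total matches: 4

4


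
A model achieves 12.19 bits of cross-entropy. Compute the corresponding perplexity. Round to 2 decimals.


Perplexity formula: PP = 2^H
H = 12.19
PP = 2^12.19
Decompose: 2^12.19 = 2^12 * 2^0.19
2^12 = 4096, 2^0.19 ~ 1.1407637
PP ~ 4096 * 1.1407637 = 4672.5681152
Rounded to 2 decimals: 4672.57

4672.57


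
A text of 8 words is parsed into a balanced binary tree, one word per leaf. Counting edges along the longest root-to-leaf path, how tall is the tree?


In a balanced binary tree with n leaves the deepest leaf is ceil(log2(n)) edges below the root.
log2(8) = 3.0000
ceil(3.0000) = 3
height (edges) = 3

3


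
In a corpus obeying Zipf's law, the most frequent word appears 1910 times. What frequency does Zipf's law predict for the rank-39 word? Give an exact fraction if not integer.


Zipf's law: freq(rank) = f1 / rank
f1 = 1910, rank = 39
freq = 1910 / 39
GCD(1910, 39) = 1
Simplified: 1910/39

1910/39


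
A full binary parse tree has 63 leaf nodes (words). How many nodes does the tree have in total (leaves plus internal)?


Leaf nodes (terminals): 63
Internal nodes = n - 1 = 63 - 1 = 62
Total = leaves + internal = 63 + 62 = 125

125


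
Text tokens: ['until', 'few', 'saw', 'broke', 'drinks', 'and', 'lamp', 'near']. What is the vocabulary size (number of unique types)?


Listing all tokens and tracking unique types:
  Token 1: 'until' -> NEW (unique so far: 1)
  Token 2: 'few' -> NEW (unique so far: 2)
  Token 3: 'saw' -> NEW (unique so far: 3)
  Token 4: 'broke' -> NEW (unique so far: 4)
  Token 5: 'drinks' -> NEW (unique so far: 5)
  Token 6: 'and' -> NEW (unique so far: 6)
  Token 7: 'lamp' -> NEW (unique so far: 7)
  Token 8: 'near' -> NEW (unique so far: 8)
Unique types: ('and', 'broke', 'drinks', 'few', 'lamp', 'near', 'saw', 'until')
Vocabulary size: 8

8


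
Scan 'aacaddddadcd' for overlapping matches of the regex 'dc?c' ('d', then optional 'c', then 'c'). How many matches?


Pattern: dc?c means 'd', then optional 'c', then 'c'.
Scanning 'aacaddddadcd' position-by-position:
  Pos 0: window 'aac' -> no
  Pos 1: window 'aca' -> no
  Pos 2: window 'cad' -> no
  Pos 3: window 'add' -> no
  Pos 4: window 'ddd' -> no
  Pos 5: window 'ddd' -> no
  Pos 6: window 'dda' -> no
  Pos 7: window 'dad' -> no
  Pos 8: window 'adc' -> no
  Pos 9: window 'dcd' -> MATCH
  Pos 10: window 'cd' -> no
  Pos 11: window 'd' -> no
Total matches: 1

1


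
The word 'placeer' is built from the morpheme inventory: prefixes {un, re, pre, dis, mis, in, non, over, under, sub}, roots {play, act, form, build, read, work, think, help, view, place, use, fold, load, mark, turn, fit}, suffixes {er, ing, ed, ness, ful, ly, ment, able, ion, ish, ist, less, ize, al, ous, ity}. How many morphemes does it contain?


Segmenting 'placeer' against the inventory:
  'place' -> root (morpheme 1)
  'er' -> suffix (morpheme 2)
Total morphemes: 2

2


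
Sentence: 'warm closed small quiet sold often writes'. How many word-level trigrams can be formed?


Word trigrams from [7] words:
  Trigram 1: (warm closed small)
  Trigram 2: (closed small quiet)
  Trigram 3: (small quiet sold)
  Trigram 4: (quiet sold often)
  Trigram 5: (sold often writes)
Total word trigrams: 7 - 2 = 5

5


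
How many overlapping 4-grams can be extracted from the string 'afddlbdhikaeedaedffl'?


String 'afddlbdhikaeedaedffl' has length L = 20.
Number of overlapping n-grams = L - n + 1
Substituting: 20 - 4 + 1 = 17

17


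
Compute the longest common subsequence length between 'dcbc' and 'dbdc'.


DP table for LCS of 'dcbc' and 'dbdc':
       d  b  d  c
    0  0  0  0  0
  d 0  1  1  1  1
  c 0  1  1  1  2
  b 0  1  2  2  2
  c 0  1  2  2  3
LCS: 'dbc'
LCS length = 3

3


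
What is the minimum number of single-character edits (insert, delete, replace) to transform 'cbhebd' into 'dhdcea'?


Building DP table for s1='cbhebd' (len 6) and s2='dhdcea' (len 6):
       d  h  d  c  e  a
    0  1  2  3  4  5  6
  c 1  1  2  3  3  4  5
  b 2  2  2  3  4  4  5
  h 3  3  2  3  4  5  5
  e 4  4  3  3  4  4  5
  b 5  5  4  4  4  5  5
  d 6  5  5  4  5  5  6
Edit distance = dp[6][6] = 6

6


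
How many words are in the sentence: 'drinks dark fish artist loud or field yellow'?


Counting words by splitting on spaces:
  Word 1: 'drinks'
  Word 2: 'dark'
  Word 3: 'fish'
  Word 4: 'artist'
  Word 5: 'loud'
  Word 6: 'or'
  Word 7: 'field'
  Word 8: 'yellow'
Total words: 8

8


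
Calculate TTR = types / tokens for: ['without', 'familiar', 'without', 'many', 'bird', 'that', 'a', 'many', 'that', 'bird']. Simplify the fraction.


Tokens: 10
Unique types: ('a', 'bird', 'familiar', 'many', 'that', 'without') = 6
TTR = 6/10
Simplify: divide both by 2 -> 3/5
TTR = 3/5

3/5


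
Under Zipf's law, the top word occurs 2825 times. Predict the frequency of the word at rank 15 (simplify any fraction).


Zipf's law: freq(rank) = f1 / rank
f1 = 2825, rank = 15
freq = 2825 / 15
GCD(2825, 15) = 5
Simplified: 565/3

565/3


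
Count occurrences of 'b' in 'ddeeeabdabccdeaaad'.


Scanning 'ddeeeabdabccdeaaad' for 'b':
  Position 6: 'b' -> MATCH (count: 1)
  Position 9: 'b' -> MATCH (count: 2)
Total occurrences of 'b': 2

2


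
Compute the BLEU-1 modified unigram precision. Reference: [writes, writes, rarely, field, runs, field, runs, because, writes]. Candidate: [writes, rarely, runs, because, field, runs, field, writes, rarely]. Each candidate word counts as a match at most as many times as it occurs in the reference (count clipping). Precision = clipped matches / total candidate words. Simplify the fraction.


Reference word counts: {'because': 1, 'field': 2, 'rarely': 1, 'runs': 2, 'writes': 3}
Checking each candidate word (with clipping):
  'writes' -> in reference (ref count 3, used 1/3) -> match (matches: 1)
  'rarely' -> in reference (ref count 1, used 1/1) -> match (matches: 2)
  'runs' -> in reference (ref count 2, used 1/2) -> match (matches: 3)
  'because' -> in reference (ref count 1, used 1/1) -> match (matches: 4)
  'field' -> in reference (ref count 2, used 1/2) -> match (matches: 5)
  'runs' -> in reference (ref count 2, used 2/2) -> match (matches: 6)
  'field' -> in reference (ref count 2, used 2/2) -> match (matches: 7)
  'writes' -> in reference (ref count 3, used 2/3) -> match (matches: 8)
  'rarely' -> ref count 1 already used up (1/1) -> clipped, no match (matches: 8)
Clipped matches: 8, Candidate length: 9
Precision = 8/9

8/9


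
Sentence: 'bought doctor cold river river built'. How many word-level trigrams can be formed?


Word trigrams from [6] words:
  Trigram 1: (bought doctor cold)
  Trigram 2: (doctor cold river)
  Trigram 3: (cold river river)
  Trigram 4: (river river built)
Total word trigrams: 6 - 2 = 4

4


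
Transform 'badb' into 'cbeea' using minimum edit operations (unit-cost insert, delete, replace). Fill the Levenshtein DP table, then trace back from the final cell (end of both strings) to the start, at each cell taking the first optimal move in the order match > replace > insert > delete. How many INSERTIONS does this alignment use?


Edit distance = 4. Backtracking from cell (4, 5) with preference match > replace > insert > delete,
then listing the resulting alignment 'badb' -> 'cbeea' left to right:
  Step 1: insert 'c' [insertion #1]
  Step 2: keep 'b'
  Step 3: replace a->e
  Step 4: replace d->e
  Step 5: replace b->a
Total insertions: 1

1


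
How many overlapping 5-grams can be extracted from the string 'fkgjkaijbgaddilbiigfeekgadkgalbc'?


String 'fkgjkaijbgaddilbiigfeekgadkgalbc' has length L = 32.
Number of overlapping n-grams = L - n + 1
Substituting: 32 - 5 + 1 = 28

28


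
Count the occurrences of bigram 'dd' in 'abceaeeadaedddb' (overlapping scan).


Scanning 'abceaeeadaedddb' for bigram 'dd':
  Position 0: 'ab' -> no
  Position 1: 'bc' -> no
  Position 2: 'ce' -> no
  Position 3: 'ea' -> no
  Position 4: 'ae' -> no
  Position 5: 'ee' -> no
  Position 6: 'ea' -> no
  Position 7: 'ad' -> no
  Position 8: 'da' -> no
  Position 9: 'ae' -> no
  Position 10: 'ed' -> no
  Position 11: 'dd' -> MATCH
  Position 12: 'dd' -> MATCH
  Position 13: 'db' -> no
Total matches: 2

2


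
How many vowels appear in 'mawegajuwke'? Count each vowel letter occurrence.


Scanning each character of 'mawegajuwke':
  Position 1: 'm' -> consonant (running count: 0)
  Position 2: 'a' -> vowel (running count: 1)
  Position 3: 'w' -> consonant (running count: 1)
  Position 4: 'e' -> vowel (running count: 2)
  Position 5: 'g' -> consonant (running count: 2)
  Position 6: 'a' -> vowel (running count: 3)
  Position 7: 'j' -> consonant (running count: 3)
  Position 8: 'u' -> vowel (running count: 4)
  Position 9: 'w' -> consonant (running count: 4)
  Position 10: 'k' -> consonant (running count: 4)
  Position 11: 'e' -> vowel (running count: 5)
Total vowels: 5

5


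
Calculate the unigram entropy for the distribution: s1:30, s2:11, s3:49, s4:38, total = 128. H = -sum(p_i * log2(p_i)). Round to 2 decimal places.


Computing entropy H = -sum(p_i * log2(p_i)):
  s1: p = 30/128 = 0.2344, -p*log2(p) = 0.4906
  s2: p = 11/128 = 0.0859, -p*log2(p) = 0.3043
  s3: p = 49/128 = 0.3828, -p*log2(p) = 0.5303
  s4: p = 38/128 = 0.2969, -p*log2(p) = 0.5201
H = sum of terms = 1.8453
Rounded to 2 decimals: 1.85

1.85


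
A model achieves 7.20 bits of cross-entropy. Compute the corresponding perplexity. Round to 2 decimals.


Perplexity formula: PP = 2^H
H = 7.20
PP = 2^7.20
Decompose: 2^7.20 = 2^7 * 2^0.20
2^7 = 128, 2^0.20 ~ 1.1486984
PP ~ 128 * 1.1486984 = 147.0333952
Rounded to 2 decimals: 147.03

147.03


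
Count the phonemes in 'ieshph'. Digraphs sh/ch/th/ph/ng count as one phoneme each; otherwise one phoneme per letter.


Parsing 'ieshph' greedily, digraphs first:
  'i' -> vowel phoneme (phonemes so far: 1)
  'e' -> vowel phoneme (phonemes so far: 2)
  'sh' -> digraph (1 consonant phoneme) (phonemes so far: 3)
  'ph' -> digraph (1 consonant phoneme) (phonemes so far: 4)
Total phonemes: 4

4


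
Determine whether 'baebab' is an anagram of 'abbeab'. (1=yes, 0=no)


Sort characters of 'baebab': 'aabbbe'
Sort characters of 'abbeab': 'aabbbe'
Sorted forms match -> they ARE anagrams
Result: 1

1


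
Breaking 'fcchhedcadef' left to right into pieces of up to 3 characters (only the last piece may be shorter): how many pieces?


'fcchhedcadef' has 12 characters.
Chunking with max size 3:
  Chunk 1: 'fcc' (positions 0-2)
  Chunk 2: 'hhe' (positions 3-5)
  Chunk 3: 'dca' (positions 6-8)
  Chunk 4: 'def' (positions 9-11)
Total chunks: ceil(12 / 3) = 4

4


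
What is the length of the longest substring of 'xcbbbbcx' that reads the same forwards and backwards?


Scanning 'xcbbbbcx' for palindromic substrings.
Substring at positions 0-7: 'xcbbbbcx'.
Check: reverse('xcbbbbcx') = 'xcbbbbcx' -> palindrome confirmed.
No longer palindromic substring exists; longest length = 8

8


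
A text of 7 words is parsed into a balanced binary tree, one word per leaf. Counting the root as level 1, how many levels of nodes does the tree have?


In a balanced binary tree with n leaves the deepest leaf is ceil(log2(n)) edges below the root,
so counting node levels inclusive of root and leaves gives ceil(log2(n)) + 1 levels.
log2(7) = 2.8074
ceil(2.8074) = 3
levels = 3 + 1 = 4

4


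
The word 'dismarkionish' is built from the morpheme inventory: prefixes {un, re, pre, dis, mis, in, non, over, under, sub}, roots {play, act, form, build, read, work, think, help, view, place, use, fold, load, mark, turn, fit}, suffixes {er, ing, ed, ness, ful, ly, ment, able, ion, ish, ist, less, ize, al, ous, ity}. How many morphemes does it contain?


Segmenting 'dismarkionish' against the inventory:
  'dis' -> prefix (morpheme 1)
  'mark' -> root (morpheme 2)
  'ion' -> suffix (morpheme 3)
  'ish' -> suffix (morpheme 4)
Total morphemes: 4

4


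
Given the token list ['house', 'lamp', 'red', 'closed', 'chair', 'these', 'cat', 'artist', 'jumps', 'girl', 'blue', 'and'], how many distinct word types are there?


Listing all tokens and tracking unique types:
  Token 1: 'house' -> NEW (unique so far: 1)
  Token 2: 'lamp' -> NEW (unique so far: 2)
  Token 3: 'red' -> NEW (unique so far: 3)
  Token 4: 'closed' -> NEW (unique so far: 4)
  Token 5: 'chair' -> NEW (unique so far: 5)
  Token 6: 'these' -> NEW (unique so far: 6)
  Token 7: 'cat' -> NEW (unique so far: 7)
  Token 8: 'artist' -> NEW (unique so far: 8)
  Token 9: 'jumps' -> NEW (unique so far: 9)
  Token 10: 'girl' -> NEW (unique so far: 10)
  Token 11: 'blue' -> NEW (unique so far: 11)
  Token 12: 'and' -> NEW (unique so far: 12)
Unique types: ('and', 'artist', 'blue', 'cat', 'chair', 'closed', 'girl', 'house', 'jumps', 'lamp', 'red', 'these')
Vocabulary size: 12

12


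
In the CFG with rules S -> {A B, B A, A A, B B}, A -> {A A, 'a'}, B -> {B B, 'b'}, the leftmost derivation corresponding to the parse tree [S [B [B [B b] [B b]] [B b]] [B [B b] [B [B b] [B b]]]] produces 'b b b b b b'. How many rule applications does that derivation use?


Every bracketed nonterminal node [X ...] in the tree is produced by exactly one rule application.
Reading the tree off as a leftmost derivation:
  Step 1: S  =>  B B   (applied S -> B B)
  Step 2: B B  =>  B B B   (applied B -> B B)
  Step 3: B B B  =>  B B B B   (applied B -> B B)
  Step 4: B B B B  =>  b B B B   (applied B -> b)
  Step 5: b B B B  =>  b b B B   (applied B -> b)
  Step 6: b b B B  =>  b b b B   (applied B -> b)
  Step 7: b b b B  =>  b b b B B   (applied B -> B B)
  Step 8: b b b B B  =>  b b b b B   (applied B -> b)
  Step 9: b b b b B  =>  b b b b B B   (applied B -> B B)
  Step 10: b b b b B B  =>  b b b b b B   (applied B -> b)
  Step 11: b b b b b B  =>  b b b b b b   (applied B -> b)
Final yield: b b b b b b
Total rewrite steps: 11

11


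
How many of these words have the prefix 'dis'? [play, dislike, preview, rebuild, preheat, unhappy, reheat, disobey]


Checking each word for prefix 'dis':
  'play' -> no (count: 0)
  'dislike' -> YES, starts with 'dis' (count: 1)
  'preview' -> no (count: 1)
  'rebuild' -> no (count: 1)
  'preheat' -> no (count: 1)
  'unhappy' -> no (count: 1)
  'reheat' -> no (count: 1)
  'disobey' -> YES, starts with 'dis' (count: 2)
Total with prefix 'dis': 2

2


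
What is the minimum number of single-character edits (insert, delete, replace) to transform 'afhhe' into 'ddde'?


Building DP table for s1='afhhe' (len 5) and s2='ddde' (len 4):
       d  d  d  e
    0  1  2  3  4
  a 1  1  2  3  4
  f 2  2  2  3  4
  h 3  3  3  3  4
  h 4  4  4  4  4
  e 5  5  5  5  4
Edit distance = dp[5][4] = 4

4


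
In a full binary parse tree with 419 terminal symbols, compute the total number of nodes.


Leaf nodes (terminals): 419
Internal nodes = n - 1 = 419 - 1 = 418
Total = leaves + internal = 419 + 418 = 837

837


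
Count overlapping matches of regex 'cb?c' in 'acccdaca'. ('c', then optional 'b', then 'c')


Pattern: cb?c means 'c', then optional 'b', then 'c'.
Scanning 'acccdaca' position-by-position:
  Pos 0: window 'acc' -> no
  Pos 1: window 'ccc' -> MATCH
  Pos 2: window 'ccd' -> MATCH
  Pos 3: window 'cda' -> no
  Pos 4: window 'dac' -> no
  Pos 5: window 'aca' -> no
  Pos 6: window 'ca' -> no
  Pos 7: window 'a' -> no
Total matches: 2

2


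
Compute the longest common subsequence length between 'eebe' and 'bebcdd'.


DP table for LCS of 'eebe' and 'bebcdd':
       b  e  b  c  d  d
    0  0  0  0  0  0  0
  e 0  0  1  1  1  1  1
  e 0  0  1  1  1  1  1
  b 0  1  1  2  2  2  2
  e 0  1  2  2  2  2  2
LCS: 'eb'
LCS length = 2

2


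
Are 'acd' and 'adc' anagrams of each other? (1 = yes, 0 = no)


Sort characters of 'acd': 'acd'
Sort characters of 'adc': 'acd'
Sorted forms match -> they ARE anagrams
Result: 1

1


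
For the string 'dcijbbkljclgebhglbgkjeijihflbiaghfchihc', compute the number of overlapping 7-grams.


String 'dcijbbkljclgebhglbgkjeijihflbiaghfchihc' has length L = 39.
Number of overlapping n-grams = L - n + 1
Substituting: 39 - 7 + 1 = 33

33


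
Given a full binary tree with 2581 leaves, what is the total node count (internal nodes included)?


Leaf nodes (terminals): 2581
Internal nodes = n - 1 = 2581 - 1 = 2580
Total = leaves + internal = 2581 + 2580 = 5161

5161


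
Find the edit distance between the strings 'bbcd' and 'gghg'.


Building DP table for s1='bbcd' (len 4) and s2='gghg' (len 4):
       g  g  h  g
    0  1  2  3  4
  b 1  1  2  3  4
  b 2  2  2  3  4
  c 3  3  3  3  4
  d 4  4  4  4  4
Edit distance = dp[4][4] = 4

4


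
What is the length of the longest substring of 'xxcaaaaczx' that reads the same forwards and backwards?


Scanning 'xxcaaaaczx' for palindromic substrings.
Substring at positions 2-7: 'caaaac'.
Check: reverse('caaaac') = 'caaaac' -> palindrome confirmed.
Neighbouring characters ('x' / 'z') break symmetry, so it cannot extend further.
No longer palindromic substring exists; longest length = 6

6


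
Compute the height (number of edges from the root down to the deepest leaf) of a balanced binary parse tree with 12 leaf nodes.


In a balanced binary tree with n leaves the deepest leaf is ceil(log2(n)) edges below the root.
log2(12) = 3.5850
ceil(3.5850) = 4
height (edges) = 4

4


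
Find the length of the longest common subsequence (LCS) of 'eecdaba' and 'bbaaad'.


DP table for LCS of 'eecdaba' and 'bbaaad':
       b  b  a  a  a  d
    0  0  0  0  0  0  0
  e 0  0  0  0  0  0  0
  e 0  0  0  0  0  0  0
  c 0  0  0  0  0  0  0
  d 0  0  0  0  0  0  1
  a 0  0  0  1  1  1  1
  b 0  1  1  1  1  1  1
  a 0  1  1  2  2  2  2
LCS: 'aa'
LCS length = 2

2


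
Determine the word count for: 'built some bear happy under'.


Counting words by splitting on spaces:
  Word 1: 'built'
  Word 2: 'some'
  Word 3: 'bear'
  Word 4: 'happy'
  Word 5: 'under'
Total words: 5

5


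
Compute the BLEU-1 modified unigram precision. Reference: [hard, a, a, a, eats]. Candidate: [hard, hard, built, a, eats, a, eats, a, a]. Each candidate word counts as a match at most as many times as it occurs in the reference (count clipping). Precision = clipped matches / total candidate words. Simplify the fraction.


Reference word counts: {'a': 3, 'eats': 1, 'hard': 1}
Checking each candidate word (with clipping):
  'hard' -> in reference (ref count 1, used 1/1) -> match (matches: 1)
  'hard' -> ref count 1 already used up (1/1) -> clipped, no match (matches: 1)
  'built' -> not in reference -> no match (matches: 1)
  'a' -> in reference (ref count 3, used 1/3) -> match (matches: 2)
  'eats' -> in reference (ref count 1, used 1/1) -> match (matches: 3)
  'a' -> in reference (ref count 3, used 2/3) -> match (matches: 4)
  'eats' -> ref count 1 already used up (1/1) -> clipped, no match (matches: 4)
  'a' -> in reference (ref count 3, used 3/3) -> match (matches: 5)
  'a' -> ref count 3 already used up (3/3) -> clipped, no match (matches: 5)
Clipped matches: 5, Candidate length: 9
Precision = 5/9

5/9


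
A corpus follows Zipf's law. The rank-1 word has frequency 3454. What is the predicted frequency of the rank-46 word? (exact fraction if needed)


Zipf's law: freq(rank) = f1 / rank
f1 = 3454, rank = 46
freq = 3454 / 46
GCD(3454, 46) = 2
Simplified: 1727/23

1727/23


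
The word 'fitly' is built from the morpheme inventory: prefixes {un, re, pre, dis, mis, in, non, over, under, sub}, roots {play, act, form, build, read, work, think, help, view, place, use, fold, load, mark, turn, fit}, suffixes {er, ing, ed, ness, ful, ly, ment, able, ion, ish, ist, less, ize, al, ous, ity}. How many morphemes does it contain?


Segmenting 'fitly' against the inventory:
  'fit' -> root (morpheme 1)
  'ly' -> suffix (morpheme 2)
Total morphemes: 2

2


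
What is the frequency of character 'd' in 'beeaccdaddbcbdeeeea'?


Scanning 'beeaccdaddbcbdeeeea' for 'd':
  Position 6: 'd' -> MATCH (count: 1)
  Position 8: 'd' -> MATCH (count: 2)
  Position 9: 'd' -> MATCH (count: 3)
  Position 13: 'd' -> MATCH (count: 4)
Total occurrences of 'd': 4

4


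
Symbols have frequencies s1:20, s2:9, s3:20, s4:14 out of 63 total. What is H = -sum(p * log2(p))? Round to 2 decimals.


Computing entropy H = -sum(p_i * log2(p_i)):
  s1: p = 20/63 = 0.3175, -p*log2(p) = 0.5255
  s2: p = 9/63 = 0.1429, -p*log2(p) = 0.4011
  s3: p = 20/63 = 0.3175, -p*log2(p) = 0.5255
  s4: p = 14/63 = 0.2222, -p*log2(p) = 0.4822
H = sum of terms = 1.9343
Rounded to 2 decimals: 1.93

1.93


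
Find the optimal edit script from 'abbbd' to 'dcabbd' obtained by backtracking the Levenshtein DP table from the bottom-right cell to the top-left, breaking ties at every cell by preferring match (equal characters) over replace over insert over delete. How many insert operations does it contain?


Edit distance = 3. Backtracking from cell (5, 6) with preference match > replace > insert > delete,
then listing the resulting alignment 'abbbd' -> 'dcabbd' left to right:
  Step 1: insert 'd' [insertion #1]
  Step 2: replace a->c
  Step 3: replace b->a
  Step 4: keep 'b'
  Step 5: keep 'b'
  Step 6: keep 'd'
Total insertions: 1

1


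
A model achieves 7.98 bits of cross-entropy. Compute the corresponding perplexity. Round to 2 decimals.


Perplexity formula: PP = 2^H
H = 7.98
PP = 2^7.98
Decompose: 2^7.98 = 2^7 * 2^0.98
2^7 = 128, 2^0.98 ~ 1.9724654
PP ~ 128 * 1.9724654 = 252.4755712
Rounded to 2 decimals: 252.48

252.48


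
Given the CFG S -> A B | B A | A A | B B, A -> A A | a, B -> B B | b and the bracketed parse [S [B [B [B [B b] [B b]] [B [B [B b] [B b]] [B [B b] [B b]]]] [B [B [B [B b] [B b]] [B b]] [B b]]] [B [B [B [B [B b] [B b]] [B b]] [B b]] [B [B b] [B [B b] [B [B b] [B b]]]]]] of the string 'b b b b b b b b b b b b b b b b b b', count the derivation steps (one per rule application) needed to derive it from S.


Every bracketed nonterminal node [X ...] in the tree is produced by exactly one rule application.
Reading the tree off as a leftmost derivation:
  Step 1: S  =>  B B   (applied S -> B B)
  Step 2: B B  =>  B B B   (applied B -> B B)
  Step 3: B B B  =>  B B B B   (applied B -> B B)
  Step 4: B B B B  =>  B B B B B   (applied B -> B B)
  Step 5: B B B B B  =>  b B B B B   (applied B -> b)
  Step 6: b B B B B  =>  b b B B B   (applied B -> b)
  Step 7: b b B B B  =>  b b B B B B   (applied B -> B B)
  Step 8: b b B B B B  =>  b b B B B B B   (applied B -> B B)
  Step 9: b b B B B B B  =>  b b b B B B B   (applied B -> b)
  Step 10: b b b B B B B  =>  b b b b B B B   (applied B -> b)
  Step 11: b b b b B B B  =>  b b b b B B B B   (applied B -> B B)
  Step 12: b b b b B B B B  =>  b b b b b B B B   (applied B -> b)
  Step 13: b b b b b B B B  =>  b b b b b b B B   (applied B -> b)
  Step 14: b b b b b b B B  =>  b b b b b b B B B   (applied B -> B B)
  Step 15: b b b b b b B B B  =>  b b b b b b B B B B   (applied B -> B B)
  Step 16: b b b b b b B B B B  =>  b b b b b b B B B B B   (applied B -> B B)
  Step 17: b b b b b b B B B B B  =>  b b b b b b b B B B B   (applied B -> b)
  Step 18: b b b b b b b B B B B  =>  b b b b b b b b B B B   (applied B -> b)
  Step 19: b b b b b b b b B B B  =>  b b b b b b b b b B B   (applied B -> b)
  Step 20: b b b b b b b b b B B  =>  b b b b b b b b b b B   (applied B -> b)
  Step 21: b b b b b b b b b b B  =>  b b b b b b b b b b B B   (applied B -> B B)
  Step 22: b b b b b b b b b b B B  =>  b b b b b b b b b b B B B   (applied B -> B B)
  Step 23: b b b b b b b b b b B B B  =>  b b b b b b b b b b B B B B   (applied B -> B B)
  Step 24: b b b b b b b b b b B B B B  =>  b b b b b b b b b b B B B B B   (applied B -> B B)
  Step 25: b b b b b b b b b b B B B B B  =>  b b b b b b b b b b b B B B B   (applied B -> b)
  Step 26: b b b b b b b b b b b B B B B  =>  b b b b b b b b b b b b B B B   (applied B -> b)
  Step 27: b b b b b b b b b b b b B B B  =>  b b b b b b b b b b b b b B B   (applied B -> b)
  Step 28: b b b b b b b b b b b b b B B  =>  b b b b b b b b b b b b b b B   (applied B -> b)
  Step 29: b b b b b b b b b b b b b b B  =>  b b b b b b b b b b b b b b B B   (applied B -> B B)
  Step 30: b b b b b b b b b b b b b b B B  =>  b b b b b b b b b b b b b b b B   (applied B -> b)
  Step 31: b b b b b b b b b b b b b b b B  =>  b b b b b b b b b b b b b b b B B   (applied B -> B B)
  Step 32: b b b b b b b b b b b b b b b B B  =>  b b b b b b b b b b b b b b b b B   (applied B -> b)
  Step 33: b b b b b b b b b b b b b b b b B  =>  b b b b b b b b b b b b b b b b B B   (applied B -> B B)
  Step 34: b b b b b b b b b b b b b b b b B B  =>  b b b b b b b b b b b b b b b b b B   (applied B -> b)
  Step 35: b b b b b b b b b b b b b b b b b B  =>  b b b b b b b b b b b b b b b b b b   (applied B -> b)
Final yield: b b b b b b b b b b b b b b b b b b
Total rewrite steps: 35

35


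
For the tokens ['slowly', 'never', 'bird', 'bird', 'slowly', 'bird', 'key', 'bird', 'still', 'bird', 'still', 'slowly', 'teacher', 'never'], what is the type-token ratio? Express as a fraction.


Tokens: 14
Unique types: ('bird', 'key', 'never', 'slowly', 'still', 'teacher') = 6
TTR = 6/14
Simplify: divide both by 2 -> 3/7
TTR = 3/7

3/7


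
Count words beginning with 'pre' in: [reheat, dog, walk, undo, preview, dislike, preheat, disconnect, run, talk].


Checking each word for prefix 'pre':
  'reheat' -> no (count: 0)
  'dog' -> no (count: 0)
  'walk' -> no (count: 0)
  'undo' -> no (count: 0)
  'preview' -> YES, starts with 'pre' (count: 1)
  'dislike' -> no (count: 1)
  'preheat' -> YES, starts with 'pre' (count: 2)
  'disconnect' -> no (count: 2)
  'run' -> no (count: 2)
  'talk' -> no (count: 2)
Total with prefix 'pre': 2

2


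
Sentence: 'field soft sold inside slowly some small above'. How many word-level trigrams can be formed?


Word trigrams from [8] words:
  Trigram 1: (field soft sold)
  Trigram 2: (soft sold inside)
  Trigram 3: (sold inside slowly)
  Trigram 4: (inside slowly some)
  Trigram 5: (slowly some small)
  Trigram 6: (some small above)
Total word trigrams: 8 - 2 = 6

6


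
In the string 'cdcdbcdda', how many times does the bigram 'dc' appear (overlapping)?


Scanning 'cdcdbcdda' for bigram 'dc':
  Position 0: 'cd' -> no
  Position 1: 'dc' -> MATCH
  Position 2: 'cd' -> no
  Position 3: 'db' -> no
  Position 4: 'bc' -> no
  Position 5: 'cd' -> no
  Position 6: 'dd' -> no
  Position 7: 'da' -> no
Total matches: 1

1


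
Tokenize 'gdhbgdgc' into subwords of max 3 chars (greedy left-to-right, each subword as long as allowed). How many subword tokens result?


'gdhbgdgc' has 8 characters.
Chunking with max size 3:
  Chunk 1: 'gdh' (positions 0-2)
  Chunk 2: 'bgd' (positions 3-5)
  Chunk 3: 'gc' (positions 6-7)
Total chunks: ceil(8 / 3) = 3

3


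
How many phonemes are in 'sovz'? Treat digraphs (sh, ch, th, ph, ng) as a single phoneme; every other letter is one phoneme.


Parsing 'sovz' greedily, digraphs first:
  's' -> consonant phoneme (phonemes so far: 1)
  'o' -> vowel phoneme (phonemes so far: 2)
  'v' -> consonant phoneme (phonemes so far: 3)
  'z' -> consonant phoneme (phonemes so far: 4)
Total phonemes: 4

4


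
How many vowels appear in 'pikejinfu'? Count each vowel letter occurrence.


Scanning each character of 'pikejinfu':
  Position 1: 'p' -> consonant (running count: 0)
  Position 2: 'i' -> vowel (running count: 1)
  Position 3: 'k' -> consonant (running count: 1)
  Position 4: 'e' -> vowel (running count: 2)
  Position 5: 'j' -> consonant (running count: 2)
  Position 6: 'i' -> vowel (running count: 3)
  Position 7: 'n' -> consonant (running count: 3)
  Position 8: 'f' -> consonant (running count: 3)
  Position 9: 'u' -> vowel (running count: 4)
Total vowels: 4

4


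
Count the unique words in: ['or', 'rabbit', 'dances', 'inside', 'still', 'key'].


Listing all tokens and tracking unique types:
  Token 1: 'or' -> NEW (unique so far: 1)
  Token 2: 'rabbit' -> NEW (unique so far: 2)
  Token 3: 'dances' -> NEW (unique so far: 3)
  Token 4: 'inside' -> NEW (unique so far: 4)
  Token 5: 'still' -> NEW (unique so far: 5)
  Token 6: 'key' -> NEW (unique so far: 6)
Unique types: ('dances', 'inside', 'key', 'or', 'rabbit', 'still')
Vocabulary size: 6

6


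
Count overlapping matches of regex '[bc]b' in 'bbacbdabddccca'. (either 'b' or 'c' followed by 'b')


Pattern: [bc]b means either 'b' or 'c' followed by 'b'.
Scanning 'bbacbdabddccca' position-by-position:
  Pos 0: window 'bb' -> MATCH
  Pos 1: window 'ba' -> no
  Pos 2: window 'ac' -> no
  Pos 3: window 'cb' -> MATCH
  Pos 4: window 'bd' -> no
  Pos 5: window 'da' -> no
  Pos 6: window 'ab' -> no
  Pos 7: window 'bd' -> no
  Pos 8: window 'dd' -> no
  Pos 9: window 'dc' -> no
  Pos 10: window 'cc' -> no
  Pos 11: window 'cc' -> no
  Pos 12: window 'ca' -> no
  Pos 13: window 'a' -> no
Total matches: 2

2


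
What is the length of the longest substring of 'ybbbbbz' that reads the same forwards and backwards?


Scanning 'ybbbbbz' for palindromic substrings.
Substring at positions 1-5: 'bbbbb'.
Check: reverse('bbbbb') = 'bbbbb' -> palindrome confirmed.
Neighbouring characters ('y' / 'z') break symmetry, so it cannot extend further.
No longer palindromic substring exists; longest length = 5

5


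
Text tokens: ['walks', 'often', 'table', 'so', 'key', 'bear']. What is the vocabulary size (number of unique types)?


Listing all tokens and tracking unique types:
  Token 1: 'walks' -> NEW (unique so far: 1)
  Token 2: 'often' -> NEW (unique so far: 2)
  Token 3: 'table' -> NEW (unique so far: 3)
  Token 4: 'so' -> NEW (unique so far: 4)
  Token 5: 'key' -> NEW (unique so far: 5)
  Token 6: 'bear' -> NEW (unique so far: 6)
Unique types: ('bear', 'key', 'often', 'so', 'table', 'walks')
Vocabulary size: 6

6


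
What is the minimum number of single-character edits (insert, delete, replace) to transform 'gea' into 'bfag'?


Building DP table for s1='gea' (len 3) and s2='bfag' (len 4):
       b  f  a  g
    0  1  2  3  4
  g 1  1  2  3  3
  e 2  2  2  3  4
  a 3  3  3  2  3
Edit distance = dp[3][4] = 3

3


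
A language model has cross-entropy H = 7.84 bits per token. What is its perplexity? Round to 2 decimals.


Perplexity formula: PP = 2^H
H = 7.84
PP = 2^7.84
Decompose: 2^7.84 = 2^7 * 2^0.84
2^7 = 128, 2^0.84 ~ 1.7900501
PP ~ 128 * 1.7900501 = 229.1264128
Rounded to 2 decimals: 229.13

229.13


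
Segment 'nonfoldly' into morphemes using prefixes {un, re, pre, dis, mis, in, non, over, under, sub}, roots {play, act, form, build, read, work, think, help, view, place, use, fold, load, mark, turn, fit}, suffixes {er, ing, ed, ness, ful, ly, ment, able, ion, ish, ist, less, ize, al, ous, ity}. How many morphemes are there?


Segmenting 'nonfoldly' against the inventory:
  'non' -> prefix (morpheme 1)
  'fold' -> root (morpheme 2)
  'ly' -> suffix (morpheme 3)
Total morphemes: 3

3


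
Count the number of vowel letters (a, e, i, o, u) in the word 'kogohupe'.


Scanning each character of 'kogohupe':
  Position 1: 'k' -> consonant (running count: 0)
  Position 2: 'o' -> vowel (running count: 1)
  Position 3: 'g' -> consonant (running count: 1)
  Position 4: 'o' -> vowel (running count: 2)
  Position 5: 'h' -> consonant (running count: 2)
  Position 6: 'u' -> vowel (running count: 3)
  Position 7: 'p' -> consonant (running count: 3)
  Position 8: 'e' -> vowel (running count: 4)
Total vowels: 4

4


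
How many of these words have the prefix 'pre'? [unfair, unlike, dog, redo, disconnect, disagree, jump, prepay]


Checking each word for prefix 'pre':
  'unfair' -> no (count: 0)
  'unlike' -> no (count: 0)
  'dog' -> no (count: 0)
  'redo' -> no (count: 0)
  'disconnect' -> no (count: 0)
  'disagree' -> no (count: 0)
  'jump' -> no (count: 0)
  'prepay' -> YES, starts with 'pre' (count: 1)
Total with prefix 'pre': 1

1


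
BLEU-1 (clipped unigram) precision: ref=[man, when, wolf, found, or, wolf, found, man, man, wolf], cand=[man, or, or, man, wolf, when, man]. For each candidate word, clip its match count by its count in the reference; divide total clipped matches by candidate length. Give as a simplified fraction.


Reference word counts: {'found': 2, 'man': 3, 'or': 1, 'when': 1, 'wolf': 3}
Checking each candidate word (with clipping):
  'man' -> in reference (ref count 3, used 1/3) -> match (matches: 1)
  'or' -> in reference (ref count 1, used 1/1) -> match (matches: 2)
  'or' -> ref count 1 already used up (1/1) -> clipped, no match (matches: 2)
  'man' -> in reference (ref count 3, used 2/3) -> match (matches: 3)
  'wolf' -> in reference (ref count 3, used 1/3) -> match (matches: 4)
  'when' -> in reference (ref count 1, used 1/1) -> match (matches: 5)
  'man' -> in reference (ref count 3, used 3/3) -> match (matches: 6)
Clipped matches: 6, Candidate length: 7
Precision = 6/7

6/7
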